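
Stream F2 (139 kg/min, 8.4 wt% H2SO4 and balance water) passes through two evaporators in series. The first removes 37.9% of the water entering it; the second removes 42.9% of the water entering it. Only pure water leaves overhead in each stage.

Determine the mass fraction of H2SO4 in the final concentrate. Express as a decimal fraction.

0.205

water in feed = 139×0.916 = 127.32 kg/min.
After stage 1: water left = (1−0.379)×127.32 = 79.068; stream total = 90.744 kg/min.
After stage 2: water left = (1−0.429)×79.068 = 45.148; final concentrate = 56.824 kg/min.
H2SO4 fraction = 11.676/56.824 = 0.205.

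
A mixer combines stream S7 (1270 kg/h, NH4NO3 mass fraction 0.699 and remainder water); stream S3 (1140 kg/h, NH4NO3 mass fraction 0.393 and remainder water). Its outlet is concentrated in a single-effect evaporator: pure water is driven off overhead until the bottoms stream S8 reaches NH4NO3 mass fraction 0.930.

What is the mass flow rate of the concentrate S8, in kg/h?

1436 kg/h

NH4NO3 entering = 1270×0.699 + 1140×0.393 = 1335.8 kg/h.
All NH4NO3 reports to S8, so S8 = 1335.8/0.930 = 1436.3 kg/h.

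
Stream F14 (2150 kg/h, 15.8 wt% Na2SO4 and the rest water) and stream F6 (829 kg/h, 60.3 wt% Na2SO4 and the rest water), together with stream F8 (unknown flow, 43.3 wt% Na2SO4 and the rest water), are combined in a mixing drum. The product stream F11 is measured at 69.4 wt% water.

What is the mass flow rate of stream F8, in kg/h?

566.8 kg/h

Let F8 be the unknown flow. Total out = 2979 + F8.
water balance: 2139.4 + 0.567·F8 = 0.694·(2979 + F8)
(0.567 − 0.694)·F8 = 0.694×2979 − 2139.4 = -71.987
F8 = -71.987 / -0.127 = 566.83 kg/h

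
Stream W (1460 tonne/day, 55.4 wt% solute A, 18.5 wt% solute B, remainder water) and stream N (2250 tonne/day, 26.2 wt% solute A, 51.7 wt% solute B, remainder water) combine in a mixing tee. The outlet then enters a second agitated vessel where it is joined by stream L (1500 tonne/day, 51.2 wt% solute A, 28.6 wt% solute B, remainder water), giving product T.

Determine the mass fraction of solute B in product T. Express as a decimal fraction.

0.3575

Overall, product flow = 5210 tonne/day.
solute B in = 1460×0.185 + 2250×0.517 + 1500×0.286 = 1862.3 tonne/day.
solute B fraction in T = 0.3575.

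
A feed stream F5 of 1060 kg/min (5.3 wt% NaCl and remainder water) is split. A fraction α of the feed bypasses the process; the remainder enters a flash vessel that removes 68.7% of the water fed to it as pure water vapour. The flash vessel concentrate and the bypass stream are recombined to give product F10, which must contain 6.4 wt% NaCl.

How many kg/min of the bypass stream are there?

780 kg/min

All 1060×0.053 = 56.18 kg/min of NaCl reaches F10, so F10 = 56.18/0.064 = 877.81 kg/min and vapour = 182.19 kg/min.
The evaporator receives (1−α)·1060 of feed at 0.947 water and removes 0.687 of that water:
0.687×0.947×(1−α)×1060 = 182.19
(1−α) = 182.19/689.62 = 0.2642;  α = 0.7358.
Bypass flow = 0.7358×1060 = 779.97 kg/min.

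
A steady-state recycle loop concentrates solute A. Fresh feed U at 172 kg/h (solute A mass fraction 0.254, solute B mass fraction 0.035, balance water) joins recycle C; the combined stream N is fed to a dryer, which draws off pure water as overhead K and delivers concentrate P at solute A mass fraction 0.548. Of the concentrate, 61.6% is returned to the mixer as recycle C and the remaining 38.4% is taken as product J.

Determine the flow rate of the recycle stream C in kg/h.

127.9 kg/h

Overall solute A balance (none leaves overhead): solute A in fresh feed = solute A in product, i.e. 172×0.254 = (1−0.616)·P·0.548.
P = 43.688/(0.548×0.384) = 207.61 kg/h.
Recycle C = 0.616×207.61 = 127.89 kg/h.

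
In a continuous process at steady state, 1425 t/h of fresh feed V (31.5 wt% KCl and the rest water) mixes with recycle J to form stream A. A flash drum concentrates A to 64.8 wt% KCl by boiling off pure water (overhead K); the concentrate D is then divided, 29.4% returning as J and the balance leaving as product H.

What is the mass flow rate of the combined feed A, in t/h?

Overall KCl balance (none leaves overhead): KCl in fresh feed = KCl in product, i.e. 1425×0.315 = (1−0.294)·D·0.648.
D = 448.88/(0.648×0.706) = 981.17 t/h.
Recycle J = 0.294×981.17 = 288.46 t/h.
Combined feed A = 1425 + 288.46 = 1713.5 t/h.

1713 t/h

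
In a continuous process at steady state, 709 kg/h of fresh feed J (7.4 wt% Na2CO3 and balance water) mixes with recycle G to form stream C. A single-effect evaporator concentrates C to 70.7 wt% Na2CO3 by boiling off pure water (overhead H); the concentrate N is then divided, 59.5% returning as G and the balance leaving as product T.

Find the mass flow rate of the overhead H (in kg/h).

634.8 kg/h

Overall Na2CO3 balance (none leaves overhead): Na2CO3 in fresh feed = Na2CO3 in product, i.e. 709×0.074 = (1−0.595)·N·0.707.
N = 52.466/(0.707×0.405) = 183.23 kg/h.
Recycle G = 0.595×183.23 = 109.02 kg/h.
Combined feed C = 709 + 109.02 = 818.02 kg/h.
Overhead H = C − N = 818.02 − 183.23 = 634.79 kg/h.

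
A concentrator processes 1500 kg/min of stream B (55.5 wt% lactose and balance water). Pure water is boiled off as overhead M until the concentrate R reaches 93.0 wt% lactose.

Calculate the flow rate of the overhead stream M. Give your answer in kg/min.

lactose is conserved: 1500×0.555 = 832.5 kg/min all reports to the concentrate.
Concentrate = 832.5/(target fraction) = 895.16 kg/min.
Overhead = 1500 − 895.16 = 604.84 kg/min.

604.8 kg/min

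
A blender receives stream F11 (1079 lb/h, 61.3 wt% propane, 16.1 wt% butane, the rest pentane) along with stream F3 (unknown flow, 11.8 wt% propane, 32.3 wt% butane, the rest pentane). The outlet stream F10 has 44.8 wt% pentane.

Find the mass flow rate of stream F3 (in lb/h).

2158 lb/h

Let F3 be the unknown flow. Total out = 1079 + F3.
pentane balance: 243.85 + 0.559·F3 = 0.448·(1079 + F3)
(0.559 − 0.448)·F3 = 0.448×1079 − 243.85 = 239.54
F3 = 239.54 / 0.111 = 2158 lb/h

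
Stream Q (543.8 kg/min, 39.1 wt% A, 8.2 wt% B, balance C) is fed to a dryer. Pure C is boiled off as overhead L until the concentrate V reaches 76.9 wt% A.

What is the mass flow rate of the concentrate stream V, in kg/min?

A is conserved: 543.8×0.391 = 212.63 kg/min all reports to the concentrate.
Concentrate = 212.63/(target fraction) = 276.5 kg/min.

276.5 kg/min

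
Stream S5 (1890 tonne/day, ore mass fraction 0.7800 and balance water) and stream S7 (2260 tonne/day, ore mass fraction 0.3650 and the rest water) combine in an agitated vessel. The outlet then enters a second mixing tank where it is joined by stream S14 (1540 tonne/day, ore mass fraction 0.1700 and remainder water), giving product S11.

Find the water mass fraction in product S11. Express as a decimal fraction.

Overall, product flow = 5690 tonne/day.
water in = 1890×0.220 + 2260×0.635 + 1540×0.830 = 3129.1 tonne/day.
water fraction in S11 = 0.5499.

0.5499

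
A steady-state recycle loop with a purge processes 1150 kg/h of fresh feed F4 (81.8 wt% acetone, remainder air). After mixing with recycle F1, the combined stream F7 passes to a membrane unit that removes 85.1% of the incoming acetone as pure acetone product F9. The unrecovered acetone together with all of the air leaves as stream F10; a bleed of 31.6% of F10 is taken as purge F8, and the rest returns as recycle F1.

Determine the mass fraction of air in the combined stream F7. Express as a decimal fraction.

0.387

air enters only via F4 and leaves only via the purge: 1150×0.182 = 0.316×(air in F10), and the membrane unit passes all air, so air in F7 = air in F10 = 662.34 kg/h.
acetone in F7: m_A = 1150×0.818 + (1−0.316)·(1−0.851)·m_A, so m_A = 940.7/0.8981 = 1047.5 kg/h.
F7 = 1047.5 + 662.34 = 1709.8 kg/h.
air fraction in F7 = 662.34/1709.8 = 0.387.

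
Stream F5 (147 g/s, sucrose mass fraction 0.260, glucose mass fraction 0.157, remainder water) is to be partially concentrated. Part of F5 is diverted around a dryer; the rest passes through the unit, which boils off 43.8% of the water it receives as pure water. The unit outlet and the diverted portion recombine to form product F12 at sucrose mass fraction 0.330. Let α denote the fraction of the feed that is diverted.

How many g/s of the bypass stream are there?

All 147×0.260 = 38.22 g/s of sucrose reaches F12, so F12 = 38.22/0.330 = 115.82 g/s and vapour = 31.182 g/s.
The evaporator receives (1−α)·147 of feed at 0.583 water and removes 0.438 of that water:
0.438×0.583×(1−α)×147 = 31.182
(1−α) = 31.182/37.537 = 0.8307;  α = 0.1693.
Bypass flow = 0.1693×147 = 24.888 g/s.

24.89 g/s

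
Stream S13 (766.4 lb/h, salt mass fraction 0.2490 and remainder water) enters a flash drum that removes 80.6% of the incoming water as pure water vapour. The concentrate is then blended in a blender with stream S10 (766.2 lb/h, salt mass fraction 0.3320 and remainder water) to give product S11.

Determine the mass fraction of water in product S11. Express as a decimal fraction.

Vapour removed = 0.806×0.751×766.4 = 463.91 lb/h; concentrate = 302.49 lb/h.
water reaching the mixer = 111.66 (from concentrate) + 766.2×0.668 = 623.48 lb/h.
Product flow = 302.49 + 766.2 = 1068.7 lb/h; water fraction = 0.5834.

0.5834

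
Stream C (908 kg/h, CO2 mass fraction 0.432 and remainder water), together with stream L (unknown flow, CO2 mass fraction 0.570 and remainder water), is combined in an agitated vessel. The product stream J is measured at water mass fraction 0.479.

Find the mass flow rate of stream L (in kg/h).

Let L be the unknown flow. Total out = 908 + L.
water balance: 515.74 + 0.430·L = 0.479·(908 + L)
(0.430 − 0.479)·L = 0.479×908 − 515.74 = -80.812
L = -80.812 / -0.049 = 1649.2 kg/h

1649 kg/h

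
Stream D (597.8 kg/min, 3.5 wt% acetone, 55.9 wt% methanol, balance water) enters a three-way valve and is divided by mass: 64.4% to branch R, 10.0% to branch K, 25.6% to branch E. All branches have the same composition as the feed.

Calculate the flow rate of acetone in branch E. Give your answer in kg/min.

Branch E total = 0.256×597.8 = 153.04 kg/min.
acetone in E = 0.035×153.04 = 5.3563 kg/min.

5.356 kg/min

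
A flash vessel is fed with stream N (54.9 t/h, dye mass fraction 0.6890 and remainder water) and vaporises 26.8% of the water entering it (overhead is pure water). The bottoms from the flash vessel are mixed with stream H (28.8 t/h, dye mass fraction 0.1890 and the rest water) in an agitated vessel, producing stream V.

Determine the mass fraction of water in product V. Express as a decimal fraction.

Vapour removed = 0.268×0.311×54.9 = 4.5758 t/h; concentrate = 50.324 t/h.
water reaching the mixer = 12.498 (from concentrate) + 28.8×0.811 = 35.855 t/h.
Product flow = 50.324 + 28.8 = 79.124 t/h; water fraction = 0.4531.

0.4531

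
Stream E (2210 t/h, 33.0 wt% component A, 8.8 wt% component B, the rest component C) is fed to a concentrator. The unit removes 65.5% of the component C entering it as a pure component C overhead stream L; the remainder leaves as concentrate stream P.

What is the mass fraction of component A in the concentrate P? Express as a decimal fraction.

component A is not removed: 2210×0.330 = 729.3 t/h of component A enters P.
component C entering = 2210×0.582 = 1286.2 t/h; overhead removed = 0.655×1286.2 = 842.47 t/h.
Concentrate = 2210 − 842.47 = 1367.5 t/h.
Mass fraction = 729.3/1367.5 = 0.5333.

0.5333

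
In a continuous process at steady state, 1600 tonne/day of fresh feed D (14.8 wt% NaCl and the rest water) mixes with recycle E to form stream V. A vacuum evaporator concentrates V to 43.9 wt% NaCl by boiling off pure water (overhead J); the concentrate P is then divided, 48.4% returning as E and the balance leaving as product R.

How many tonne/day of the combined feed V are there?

Overall NaCl balance (none leaves overhead): NaCl in fresh feed = NaCl in product, i.e. 1600×0.148 = (1−0.484)·P·0.439.
P = 236.8/(0.439×0.516) = 1045.4 tonne/day.
Recycle E = 0.484×1045.4 = 505.96 tonne/day.
Combined feed V = 1600 + 505.96 = 2106 tonne/day.

2106 tonne/day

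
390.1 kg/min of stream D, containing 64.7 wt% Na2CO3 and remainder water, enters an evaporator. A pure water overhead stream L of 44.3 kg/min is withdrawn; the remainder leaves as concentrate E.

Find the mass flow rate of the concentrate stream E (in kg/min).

Concentrate = 390.1 − 44.3 = 345.8 kg/min.

345.8 kg/min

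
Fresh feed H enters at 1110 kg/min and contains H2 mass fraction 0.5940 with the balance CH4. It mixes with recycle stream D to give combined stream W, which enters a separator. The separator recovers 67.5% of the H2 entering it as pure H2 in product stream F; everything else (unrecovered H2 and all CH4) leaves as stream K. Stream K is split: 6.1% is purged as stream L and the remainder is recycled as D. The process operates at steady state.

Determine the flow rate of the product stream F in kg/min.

640.5 kg/min

H2 in W: m_A = 1110×0.594 + (1−0.061)·(1−0.675)·m_A, so m_A = 659.34/0.6948 = 948.93 kg/min.
Product F = 0.675×948.93 = 640.53 kg/min.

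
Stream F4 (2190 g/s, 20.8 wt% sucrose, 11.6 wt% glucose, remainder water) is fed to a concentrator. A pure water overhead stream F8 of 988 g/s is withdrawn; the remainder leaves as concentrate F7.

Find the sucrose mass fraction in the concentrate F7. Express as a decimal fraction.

0.3790

sucrose is not removed: 2190×0.208 = 455.52 g/s of sucrose enters F7.
Concentrate = 2190 − 988 = 1202 g/s.
Mass fraction = 455.52/1202 = 0.3790.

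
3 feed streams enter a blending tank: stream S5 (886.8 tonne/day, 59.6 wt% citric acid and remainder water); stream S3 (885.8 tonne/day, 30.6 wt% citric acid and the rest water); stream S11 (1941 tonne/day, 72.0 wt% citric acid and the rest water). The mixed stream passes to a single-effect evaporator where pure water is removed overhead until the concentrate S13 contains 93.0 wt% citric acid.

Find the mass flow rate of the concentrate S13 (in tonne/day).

citric acid entering = 886.8×0.596 + 885.8×0.306 + 1941×0.720 = 2197.1 tonne/day.
All citric acid reports to S13, so S13 = 2197.1/0.930 = 2362.5 tonne/day.

2362 tonne/day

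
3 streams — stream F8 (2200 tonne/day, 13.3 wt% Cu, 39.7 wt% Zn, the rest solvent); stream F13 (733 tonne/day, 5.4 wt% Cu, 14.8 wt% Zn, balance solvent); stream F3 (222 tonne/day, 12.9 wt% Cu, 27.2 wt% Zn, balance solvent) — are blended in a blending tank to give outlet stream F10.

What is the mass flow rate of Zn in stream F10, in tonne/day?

Zn out = Zn in = 2200×0.397 + 733×0.148 + 222×0.272 = 1042.3 tonne/day.

1042 tonne/day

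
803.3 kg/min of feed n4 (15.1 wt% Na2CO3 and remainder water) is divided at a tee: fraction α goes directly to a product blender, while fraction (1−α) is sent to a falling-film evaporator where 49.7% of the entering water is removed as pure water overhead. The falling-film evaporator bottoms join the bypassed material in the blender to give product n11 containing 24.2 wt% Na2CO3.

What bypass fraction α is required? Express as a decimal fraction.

0.109

All 803.3×0.151 = 121.3 kg/min of Na2CO3 reaches n11, so n11 = 121.3/0.242 = 501.23 kg/min and vapour = 302.07 kg/min.
The evaporator receives (1−α)·803.3 of feed at 0.849 water and removes 0.497 of that water:
0.497×0.849×(1−α)×803.3 = 302.07
(1−α) = 302.07/338.95 = 0.8912;  α = 0.1088.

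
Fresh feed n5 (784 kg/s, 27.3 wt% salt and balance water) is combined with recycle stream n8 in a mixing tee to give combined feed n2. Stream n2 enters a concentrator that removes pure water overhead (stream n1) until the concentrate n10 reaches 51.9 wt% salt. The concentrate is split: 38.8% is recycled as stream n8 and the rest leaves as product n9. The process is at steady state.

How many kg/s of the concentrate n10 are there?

Overall salt balance (none leaves overhead): salt in fresh feed = salt in product, i.e. 784×0.273 = (1−0.388)·n10·0.519.
n10 = 214.03/(0.519×0.612) = 673.84 kg/s.

673.8 kg/s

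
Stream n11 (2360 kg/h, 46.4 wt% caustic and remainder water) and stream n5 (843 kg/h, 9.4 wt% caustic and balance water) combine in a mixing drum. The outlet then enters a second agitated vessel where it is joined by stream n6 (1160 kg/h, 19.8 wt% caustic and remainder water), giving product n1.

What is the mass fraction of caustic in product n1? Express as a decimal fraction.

0.322

Overall, product flow = 4363 kg/h.
caustic in = 2360×0.464 + 843×0.094 + 1160×0.198 = 1404 kg/h.
caustic fraction in n1 = 0.322.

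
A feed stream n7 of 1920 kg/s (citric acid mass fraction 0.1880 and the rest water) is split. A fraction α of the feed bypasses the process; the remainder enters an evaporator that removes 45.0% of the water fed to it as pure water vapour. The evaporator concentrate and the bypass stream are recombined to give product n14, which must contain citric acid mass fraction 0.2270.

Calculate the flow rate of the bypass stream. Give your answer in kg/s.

1017 kg/s

All 1920×0.188 = 360.96 kg/s of citric acid reaches n14, so n14 = 360.96/0.227 = 1590.1 kg/s and vapour = 329.87 kg/s.
The evaporator receives (1−α)·1920 of feed at 0.812 water and removes 0.450 of that water:
0.450×0.812×(1−α)×1920 = 329.87
(1−α) = 329.87/701.57 = 0.4702;  α = 0.5298.
Bypass flow = 0.5298×1920 = 1017.2 kg/s.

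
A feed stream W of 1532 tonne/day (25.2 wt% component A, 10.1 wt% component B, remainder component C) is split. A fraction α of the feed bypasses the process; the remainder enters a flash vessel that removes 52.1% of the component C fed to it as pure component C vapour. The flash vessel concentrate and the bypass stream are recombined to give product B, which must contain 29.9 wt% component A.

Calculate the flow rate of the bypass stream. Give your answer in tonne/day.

817.6 tonne/day

All 1532×0.252 = 386.06 tonne/day of component A reaches B, so B = 386.06/0.299 = 1291.2 tonne/day and vapour = 240.82 tonne/day.
The evaporator receives (1−α)·1532 of feed at 0.647 component C and removes 0.521 of that component C:
0.521×0.647×(1−α)×1532 = 240.82
(1−α) = 240.82/516.42 = 0.4663;  α = 0.5337.
Bypass flow = 0.5337×1532 = 817.6 tonne/day.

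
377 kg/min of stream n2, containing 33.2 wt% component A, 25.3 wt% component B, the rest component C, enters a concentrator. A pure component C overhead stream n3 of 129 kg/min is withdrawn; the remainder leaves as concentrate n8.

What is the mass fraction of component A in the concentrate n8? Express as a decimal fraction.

component A is not removed: 377×0.332 = 125.16 kg/min of component A enters n8.
Concentrate = 377 − 129 = 248 kg/min.
Mass fraction = 125.16/248 = 0.505.

0.505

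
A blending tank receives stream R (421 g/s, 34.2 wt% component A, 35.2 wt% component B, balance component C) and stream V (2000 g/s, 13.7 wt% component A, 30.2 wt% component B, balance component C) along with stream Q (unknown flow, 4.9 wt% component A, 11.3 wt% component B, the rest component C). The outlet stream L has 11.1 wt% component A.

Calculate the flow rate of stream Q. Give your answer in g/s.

2407 g/s

Let Q be the unknown flow. Total out = 2421 + Q.
component A balance: 417.98 + 0.049·Q = 0.111·(2421 + Q)
(0.049 − 0.111)·Q = 0.111×2421 − 417.98 = -149.25
Q = -149.25 / -0.062 = 2407.3 g/s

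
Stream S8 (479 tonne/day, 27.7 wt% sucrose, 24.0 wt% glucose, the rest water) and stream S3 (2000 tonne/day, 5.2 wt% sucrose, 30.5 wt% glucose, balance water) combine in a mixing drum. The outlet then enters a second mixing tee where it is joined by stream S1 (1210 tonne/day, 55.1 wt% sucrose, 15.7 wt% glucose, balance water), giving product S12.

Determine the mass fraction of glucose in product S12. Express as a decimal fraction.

0.248

Overall, product flow = 3689 tonne/day.
glucose in = 479×0.240 + 2000×0.305 + 1210×0.157 = 914.93 tonne/day.
glucose fraction in S12 = 0.248.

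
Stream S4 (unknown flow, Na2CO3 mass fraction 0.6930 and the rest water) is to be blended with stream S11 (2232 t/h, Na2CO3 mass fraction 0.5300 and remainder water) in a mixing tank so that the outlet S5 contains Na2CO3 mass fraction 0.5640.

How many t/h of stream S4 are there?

Let S4 be the unknown flow. Total out = 2232 + S4.
Na2CO3 balance: 1183 + 0.693·S4 = 0.564·(2232 + S4)
(0.693 − 0.564)·S4 = 0.564×2232 − 1183 = 75.888
S4 = 75.888 / 0.129 = 588.28 t/h

588.3 t/h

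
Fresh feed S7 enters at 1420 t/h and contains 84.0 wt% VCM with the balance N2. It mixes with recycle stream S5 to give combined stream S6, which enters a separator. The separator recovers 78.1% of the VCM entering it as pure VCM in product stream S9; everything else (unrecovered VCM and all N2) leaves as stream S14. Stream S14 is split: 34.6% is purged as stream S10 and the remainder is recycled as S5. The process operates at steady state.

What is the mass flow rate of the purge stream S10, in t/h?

N2 enters only via S7 and leaves only via the purge: 1420×0.160 = 0.346×(N2 in S14), and the separator passes all N2, so N2 in S6 = N2 in S14 = 656.65 t/h.
VCM in S6: m_A = 1420×0.840 + (1−0.346)·(1−0.781)·m_A, so m_A = 1192.8/0.8568 = 1392.2 t/h.
S14 = (1−0.781)×1392.2 + 656.65 = 961.54 t/h.
Purge S10 = 0.346×961.54 = 332.69 t/h.

332.7 t/h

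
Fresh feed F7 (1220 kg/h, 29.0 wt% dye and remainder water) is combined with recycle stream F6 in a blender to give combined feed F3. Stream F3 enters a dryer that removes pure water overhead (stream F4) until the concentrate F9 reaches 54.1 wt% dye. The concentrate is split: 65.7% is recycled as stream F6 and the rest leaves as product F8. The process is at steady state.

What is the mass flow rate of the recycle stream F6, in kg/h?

Overall dye balance (none leaves overhead): dye in fresh feed = dye in product, i.e. 1220×0.290 = (1−0.657)·F9·0.541.
F9 = 353.8/(0.541×0.343) = 1906.6 kg/h.
Recycle F6 = 0.657×1906.6 = 1252.7 kg/h.

1253 kg/h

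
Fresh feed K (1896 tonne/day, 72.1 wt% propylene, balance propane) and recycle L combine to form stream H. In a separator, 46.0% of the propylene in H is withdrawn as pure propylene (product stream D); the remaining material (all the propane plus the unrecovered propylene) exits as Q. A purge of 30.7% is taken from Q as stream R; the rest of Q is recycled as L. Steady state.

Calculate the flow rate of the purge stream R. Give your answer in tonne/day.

891.1 tonne/day

propane enters only via K and leaves only via the purge: 1896×0.279 = 0.307×(propane in Q), and the separator passes all propane, so propane in H = propane in Q = 1723.1 tonne/day.
propylene in H: m_A = 1896×0.721 + (1−0.307)·(1−0.460)·m_A, so m_A = 1367/0.6258 = 2184.5 tonne/day.
Q = (1−0.460)×2184.5 + 1723.1 = 2902.7 tonne/day.
Purge R = 0.307×2902.7 = 891.13 tonne/day.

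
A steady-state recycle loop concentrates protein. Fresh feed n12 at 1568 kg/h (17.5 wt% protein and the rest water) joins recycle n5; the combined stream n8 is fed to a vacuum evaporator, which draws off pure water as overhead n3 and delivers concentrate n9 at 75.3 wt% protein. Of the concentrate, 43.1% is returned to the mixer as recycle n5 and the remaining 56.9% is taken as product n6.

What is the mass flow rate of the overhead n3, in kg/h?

Overall protein balance (none leaves overhead): protein in fresh feed = protein in product, i.e. 1568×0.175 = (1−0.431)·n9·0.753.
n9 = 274.4/(0.753×0.569) = 640.44 kg/h.
Recycle n5 = 0.431×640.44 = 276.03 kg/h.
Combined feed n8 = 1568 + 276.03 = 1844 kg/h.
Overhead n3 = n8 − n9 = 1844 − 640.44 = 1203.6 kg/h.

1204 kg/h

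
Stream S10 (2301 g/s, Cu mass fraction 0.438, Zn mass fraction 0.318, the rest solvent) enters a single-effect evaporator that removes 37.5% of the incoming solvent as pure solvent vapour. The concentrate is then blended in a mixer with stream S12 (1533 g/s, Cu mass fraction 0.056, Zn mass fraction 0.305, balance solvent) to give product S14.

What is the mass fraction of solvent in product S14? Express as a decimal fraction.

0.367

Vapour removed = 0.375×0.244×2301 = 210.54 g/s; concentrate = 2090.5 g/s.
solvent reaching the mixer = 350.9 (from concentrate) + 1533×0.639 = 1330.5 g/s.
Product flow = 2090.5 + 1533 = 3623.5 g/s; solvent fraction = 0.367.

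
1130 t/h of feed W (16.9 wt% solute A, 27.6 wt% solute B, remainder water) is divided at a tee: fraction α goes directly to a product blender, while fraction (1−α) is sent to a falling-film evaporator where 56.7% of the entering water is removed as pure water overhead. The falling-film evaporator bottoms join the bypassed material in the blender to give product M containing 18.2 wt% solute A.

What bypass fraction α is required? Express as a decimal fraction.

0.773

All 1130×0.169 = 190.97 t/h of solute A reaches M, so M = 190.97/0.182 = 1049.3 t/h and vapour = 80.714 t/h.
The evaporator receives (1−α)·1130 of feed at 0.555 water and removes 0.567 of that water:
0.567×0.555×(1−α)×1130 = 80.714
(1−α) = 80.714/355.59 = 0.2270;  α = 0.7730.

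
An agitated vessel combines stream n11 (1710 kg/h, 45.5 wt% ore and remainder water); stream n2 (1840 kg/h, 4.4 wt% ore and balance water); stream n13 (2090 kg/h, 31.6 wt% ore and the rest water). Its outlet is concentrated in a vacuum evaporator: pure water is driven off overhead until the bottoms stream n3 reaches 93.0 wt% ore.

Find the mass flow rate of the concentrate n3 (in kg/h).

ore entering = 1710×0.455 + 1840×0.044 + 2090×0.316 = 1519.5 kg/h.
All ore reports to n3, so n3 = 1519.5/0.930 = 1633.8 kg/h.

1634 kg/h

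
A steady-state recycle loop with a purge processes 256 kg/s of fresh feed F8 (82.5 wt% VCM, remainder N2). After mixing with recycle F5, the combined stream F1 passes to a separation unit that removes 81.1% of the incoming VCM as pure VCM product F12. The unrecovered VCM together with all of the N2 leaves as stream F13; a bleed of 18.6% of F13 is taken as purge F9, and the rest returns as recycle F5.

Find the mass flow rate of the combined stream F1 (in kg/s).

490.5 kg/s

N2 enters only via F8 and leaves only via the purge: 256×0.175 = 0.186×(N2 in F13), and the separation unit passes all N2, so N2 in F1 = N2 in F13 = 240.86 kg/s.
VCM in F1: m_A = 256×0.825 + (1−0.186)·(1−0.811)·m_A, so m_A = 211.2/0.8462 = 249.6 kg/s.
F1 = 249.6 + 240.86 = 490.46 kg/s.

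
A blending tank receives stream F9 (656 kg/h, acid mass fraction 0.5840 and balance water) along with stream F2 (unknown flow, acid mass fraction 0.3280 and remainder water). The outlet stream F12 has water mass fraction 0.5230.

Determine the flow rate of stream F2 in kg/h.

471.1 kg/h

Let F2 be the unknown flow. Total out = 656 + F2.
water balance: 272.9 + 0.672·F2 = 0.523·(656 + F2)
(0.672 − 0.523)·F2 = 0.523×656 − 272.9 = 70.192
F2 = 70.192 / 0.149 = 471.09 kg/h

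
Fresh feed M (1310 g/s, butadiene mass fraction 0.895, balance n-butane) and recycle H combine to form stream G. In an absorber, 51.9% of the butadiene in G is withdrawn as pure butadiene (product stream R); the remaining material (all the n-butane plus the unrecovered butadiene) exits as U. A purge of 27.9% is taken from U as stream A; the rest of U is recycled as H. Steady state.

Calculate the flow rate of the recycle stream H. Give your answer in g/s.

n-butane enters only via M and leaves only via the purge: 1310×0.105 = 0.279×(n-butane in U), and the absorber passes all n-butane, so n-butane in G = n-butane in U = 493.01 g/s.
butadiene in G: m_A = 1310×0.895 + (1−0.279)·(1−0.519)·m_A, so m_A = 1172.5/0.6532 = 1794.9 g/s.
U = (1−0.519)×1794.9 + 493.01 = 1356.4 g/s.
Recycle H = (1−0.279)×1356.4 = 977.95 g/s.

977.9 g/s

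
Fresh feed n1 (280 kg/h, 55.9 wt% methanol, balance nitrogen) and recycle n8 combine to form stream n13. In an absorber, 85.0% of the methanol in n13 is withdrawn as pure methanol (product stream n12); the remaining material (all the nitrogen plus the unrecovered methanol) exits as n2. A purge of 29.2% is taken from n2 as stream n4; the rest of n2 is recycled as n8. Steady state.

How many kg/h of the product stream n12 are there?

methanol in n13: m_A = 280×0.559 + (1−0.292)·(1−0.850)·m_A, so m_A = 156.52/0.8938 = 175.12 kg/h.
Product n12 = 0.850×175.12 = 148.85 kg/h.

148.8 kg/h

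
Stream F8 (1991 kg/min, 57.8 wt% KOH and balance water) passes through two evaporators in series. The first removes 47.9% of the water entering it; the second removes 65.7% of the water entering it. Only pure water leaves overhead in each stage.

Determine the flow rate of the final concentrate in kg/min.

1301 kg/min

water in feed = 1991×0.422 = 840.2 kg/min.
After stage 1: water left = (1−0.479)×840.2 = 437.75; stream total = 1588.5 kg/min.
After stage 2: water left = (1−0.657)×437.75 = 150.15; final concentrate = 1300.9 kg/min.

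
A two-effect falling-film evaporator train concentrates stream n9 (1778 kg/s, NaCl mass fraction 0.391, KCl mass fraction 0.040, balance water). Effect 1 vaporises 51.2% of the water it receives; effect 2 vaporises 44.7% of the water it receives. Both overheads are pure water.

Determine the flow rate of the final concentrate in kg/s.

1039 kg/s

water in feed = 1778×0.569 = 1011.7 kg/s.
After stage 1: water left = (1−0.512)×1011.7 = 493.7; stream total = 1260 kg/s.
After stage 2: water left = (1−0.447)×493.7 = 273.02; final concentrate = 1039.3 kg/s.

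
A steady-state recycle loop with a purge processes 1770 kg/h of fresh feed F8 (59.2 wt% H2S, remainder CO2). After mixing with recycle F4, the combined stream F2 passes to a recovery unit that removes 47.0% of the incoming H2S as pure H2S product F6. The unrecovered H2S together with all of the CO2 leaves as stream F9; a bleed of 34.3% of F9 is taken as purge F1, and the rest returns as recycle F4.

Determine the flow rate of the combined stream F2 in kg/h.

CO2 enters only via F8 and leaves only via the purge: 1770×0.408 = 0.343×(CO2 in F9), and the recovery unit passes all CO2, so CO2 in F2 = CO2 in F9 = 2105.4 kg/h.
H2S in F2: m_A = 1770×0.592 + (1−0.343)·(1−0.470)·m_A, so m_A = 1047.8/0.6518 = 1607.6 kg/h.
F2 = 1607.6 + 2105.4 = 3713.1 kg/h.

3713 kg/h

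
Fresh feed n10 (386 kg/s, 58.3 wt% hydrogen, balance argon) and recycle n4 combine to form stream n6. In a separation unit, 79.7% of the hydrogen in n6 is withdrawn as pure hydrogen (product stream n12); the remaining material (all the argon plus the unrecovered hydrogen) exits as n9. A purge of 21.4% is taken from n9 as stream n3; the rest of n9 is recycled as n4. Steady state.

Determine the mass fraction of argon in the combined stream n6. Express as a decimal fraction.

0.7375

argon enters only via n10 and leaves only via the purge: 386×0.417 = 0.214×(argon in n9), and the separation unit passes all argon, so argon in n6 = argon in n9 = 752.16 kg/s.
hydrogen in n6: m_A = 386×0.583 + (1−0.214)·(1−0.797)·m_A, so m_A = 225.04/0.8404 = 267.76 kg/s.
n6 = 267.76 + 752.16 = 1019.9 kg/s.
argon fraction in n6 = 752.16/1019.9 = 0.7375.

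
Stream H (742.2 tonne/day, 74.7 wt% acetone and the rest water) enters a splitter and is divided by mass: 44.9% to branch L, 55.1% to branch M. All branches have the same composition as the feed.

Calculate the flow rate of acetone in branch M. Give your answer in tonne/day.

Branch M total = 0.551×742.2 = 408.95 tonne/day.
acetone in M = 0.747×408.95 = 305.49 tonne/day.

305.5 tonne/day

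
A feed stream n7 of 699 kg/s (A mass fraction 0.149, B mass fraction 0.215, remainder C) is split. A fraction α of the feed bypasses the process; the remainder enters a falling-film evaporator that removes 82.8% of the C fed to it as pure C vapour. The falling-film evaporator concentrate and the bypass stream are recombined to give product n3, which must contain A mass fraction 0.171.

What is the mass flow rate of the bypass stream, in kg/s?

528.2 kg/s

All 699×0.149 = 104.15 kg/s of A reaches n3, so n3 = 104.15/0.171 = 609.07 kg/s and vapour = 89.93 kg/s.
The evaporator receives (1−α)·699 of feed at 0.636 C and removes 0.828 of that C:
0.828×0.636×(1−α)×699 = 89.93
(1−α) = 89.93/368.1 = 0.2443;  α = 0.7557.
Bypass flow = 0.7557×699 = 528.23 kg/s.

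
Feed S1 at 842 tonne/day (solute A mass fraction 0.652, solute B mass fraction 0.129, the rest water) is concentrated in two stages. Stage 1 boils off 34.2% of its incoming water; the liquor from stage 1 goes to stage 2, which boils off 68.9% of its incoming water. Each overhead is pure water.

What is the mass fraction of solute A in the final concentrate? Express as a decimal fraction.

water in feed = 842×0.219 = 184.4 tonne/day.
After stage 1: water left = (1−0.342)×184.4 = 121.33; stream total = 778.94 tonne/day.
After stage 2: water left = (1−0.689)×121.33 = 37.735; final concentrate = 695.34 tonne/day.
solute A fraction = 548.98/695.34 = 0.790.

0.790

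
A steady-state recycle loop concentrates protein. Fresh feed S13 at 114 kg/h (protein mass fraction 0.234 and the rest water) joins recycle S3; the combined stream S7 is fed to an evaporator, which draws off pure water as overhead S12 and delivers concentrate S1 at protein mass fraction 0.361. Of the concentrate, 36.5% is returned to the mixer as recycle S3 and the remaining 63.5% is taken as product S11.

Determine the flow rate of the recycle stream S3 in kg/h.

42.47 kg/h

Overall protein balance (none leaves overhead): protein in fresh feed = protein in product, i.e. 114×0.234 = (1−0.365)·S1·0.361.
S1 = 26.676/(0.361×0.635) = 116.37 kg/h.
Recycle S3 = 0.365×116.37 = 42.475 kg/h.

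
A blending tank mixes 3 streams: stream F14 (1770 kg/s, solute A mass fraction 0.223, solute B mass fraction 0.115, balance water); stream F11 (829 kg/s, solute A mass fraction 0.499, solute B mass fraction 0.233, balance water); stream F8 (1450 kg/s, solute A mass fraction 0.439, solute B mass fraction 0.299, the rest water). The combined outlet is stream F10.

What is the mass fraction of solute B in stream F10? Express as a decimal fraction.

Total flow out = 1770 + 829 + 1450 = 4049 kg/s.
solute B in = 1770×0.115 + 829×0.233 + 1450×0.299 = 830.26 kg/s.
solute B mass fraction in F10 = 830.26/4049 = 0.205.

0.205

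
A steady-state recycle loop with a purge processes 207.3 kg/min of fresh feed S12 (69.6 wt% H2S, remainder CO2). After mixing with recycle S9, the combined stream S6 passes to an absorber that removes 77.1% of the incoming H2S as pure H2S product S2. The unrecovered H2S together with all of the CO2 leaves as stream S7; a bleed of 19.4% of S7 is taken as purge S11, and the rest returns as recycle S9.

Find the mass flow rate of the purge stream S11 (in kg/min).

CO2 enters only via S12 and leaves only via the purge: 207.3×0.304 = 0.194×(CO2 in S7), and the absorber passes all CO2, so CO2 in S6 = CO2 in S7 = 324.84 kg/min.
H2S in S6: m_A = 207.3×0.696 + (1−0.194)·(1−0.771)·m_A, so m_A = 144.28/0.8154 = 176.94 kg/min.
S7 = (1−0.771)×176.94 + 324.84 = 365.36 kg/min.
Purge S11 = 0.194×365.36 = 70.88 kg/min.

70.88 kg/min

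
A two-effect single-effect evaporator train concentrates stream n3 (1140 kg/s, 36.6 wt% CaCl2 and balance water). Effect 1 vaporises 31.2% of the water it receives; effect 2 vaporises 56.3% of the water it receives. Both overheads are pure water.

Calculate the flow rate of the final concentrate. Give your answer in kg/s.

water in feed = 1140×0.634 = 722.76 kg/s.
After stage 1: water left = (1−0.312)×722.76 = 497.26; stream total = 914.5 kg/s.
After stage 2: water left = (1−0.563)×497.26 = 217.3; final concentrate = 634.54 kg/s.

634.5 kg/s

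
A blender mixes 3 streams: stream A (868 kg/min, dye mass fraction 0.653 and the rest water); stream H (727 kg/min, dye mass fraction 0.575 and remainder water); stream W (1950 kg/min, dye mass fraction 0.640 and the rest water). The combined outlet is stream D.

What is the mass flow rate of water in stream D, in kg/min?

water out = water in = 868×0.347 + 727×0.425 + 1950×0.360 = 1312.2 kg/min.

1312 kg/min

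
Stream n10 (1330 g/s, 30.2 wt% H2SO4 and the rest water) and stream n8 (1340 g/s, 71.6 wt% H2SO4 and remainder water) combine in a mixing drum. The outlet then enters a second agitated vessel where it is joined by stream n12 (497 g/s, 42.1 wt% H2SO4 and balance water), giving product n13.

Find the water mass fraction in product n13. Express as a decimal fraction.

Overall, product flow = 3167 g/s.
water in = 1330×0.698 + 1340×0.284 + 497×0.579 = 1596.7 g/s.
water fraction in n13 = 0.504.

0.504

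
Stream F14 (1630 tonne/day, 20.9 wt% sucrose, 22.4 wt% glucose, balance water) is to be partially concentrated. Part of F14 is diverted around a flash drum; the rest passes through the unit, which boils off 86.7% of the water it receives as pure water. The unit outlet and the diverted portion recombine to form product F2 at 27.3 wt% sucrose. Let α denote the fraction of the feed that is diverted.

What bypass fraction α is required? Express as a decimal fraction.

0.523

All 1630×0.209 = 340.67 tonne/day of sucrose reaches F2, so F2 = 340.67/0.273 = 1247.9 tonne/day and vapour = 382.12 tonne/day.
The evaporator receives (1−α)·1630 of feed at 0.567 water and removes 0.867 of that water:
0.867×0.567×(1−α)×1630 = 382.12
(1−α) = 382.12/801.29 = 0.4769;  α = 0.5231.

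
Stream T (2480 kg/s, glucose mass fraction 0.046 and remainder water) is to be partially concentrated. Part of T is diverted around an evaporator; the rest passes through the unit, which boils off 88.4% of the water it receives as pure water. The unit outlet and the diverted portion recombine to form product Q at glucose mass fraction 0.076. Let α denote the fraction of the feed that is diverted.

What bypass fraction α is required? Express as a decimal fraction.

0.532

All 2480×0.046 = 114.08 kg/s of glucose reaches Q, so Q = 114.08/0.076 = 1501.1 kg/s and vapour = 978.95 kg/s.
The evaporator receives (1−α)·2480 of feed at 0.954 water and removes 0.884 of that water:
0.884×0.954×(1−α)×2480 = 978.95
(1−α) = 978.95/2091.5 = 0.4681;  α = 0.5319.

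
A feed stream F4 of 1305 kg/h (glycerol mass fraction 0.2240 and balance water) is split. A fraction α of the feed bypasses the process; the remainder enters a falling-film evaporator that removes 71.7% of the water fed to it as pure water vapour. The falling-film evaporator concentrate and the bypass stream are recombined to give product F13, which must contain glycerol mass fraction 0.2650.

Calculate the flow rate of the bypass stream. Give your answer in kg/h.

942.1 kg/h

All 1305×0.224 = 292.32 kg/h of glycerol reaches F13, so F13 = 292.32/0.265 = 1103.1 kg/h and vapour = 201.91 kg/h.
The evaporator receives (1−α)·1305 of feed at 0.776 water and removes 0.717 of that water:
0.717×0.776×(1−α)×1305 = 201.91
(1−α) = 201.91/726.09 = 0.2781;  α = 0.7219.
Bypass flow = 0.7219×1305 = 942.12 kg/h.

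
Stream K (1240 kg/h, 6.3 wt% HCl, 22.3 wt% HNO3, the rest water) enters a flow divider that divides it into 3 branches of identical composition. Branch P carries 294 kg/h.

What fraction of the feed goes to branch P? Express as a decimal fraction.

Fraction to P = 294/1240 = 0.2371.

0.237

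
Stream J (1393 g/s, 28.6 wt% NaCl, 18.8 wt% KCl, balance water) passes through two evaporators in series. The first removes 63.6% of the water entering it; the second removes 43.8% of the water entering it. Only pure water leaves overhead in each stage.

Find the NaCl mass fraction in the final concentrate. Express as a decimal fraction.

water in feed = 1393×0.526 = 732.72 g/s.
After stage 1: water left = (1−0.636)×732.72 = 266.71; stream total = 926.99 g/s.
After stage 2: water left = (1−0.438)×266.71 = 149.89; final concentrate = 810.17 g/s.
NaCl fraction = 398.4/810.17 = 0.492.

0.492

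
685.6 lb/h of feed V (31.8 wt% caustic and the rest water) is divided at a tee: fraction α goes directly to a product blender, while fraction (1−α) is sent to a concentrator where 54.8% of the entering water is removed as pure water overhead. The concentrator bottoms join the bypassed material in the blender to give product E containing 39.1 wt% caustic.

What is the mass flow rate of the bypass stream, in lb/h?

343.1 lb/h

All 685.6×0.318 = 218.02 lb/h of caustic reaches E, so E = 218.02/0.391 = 557.6 lb/h and vapour = 128 lb/h.
The evaporator receives (1−α)·685.6 of feed at 0.682 water and removes 0.548 of that water:
0.548×0.682×(1−α)×685.6 = 128
(1−α) = 128/256.23 = 0.4996;  α = 0.5004.
Bypass flow = 0.5004×685.6 = 343.11 lb/h.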